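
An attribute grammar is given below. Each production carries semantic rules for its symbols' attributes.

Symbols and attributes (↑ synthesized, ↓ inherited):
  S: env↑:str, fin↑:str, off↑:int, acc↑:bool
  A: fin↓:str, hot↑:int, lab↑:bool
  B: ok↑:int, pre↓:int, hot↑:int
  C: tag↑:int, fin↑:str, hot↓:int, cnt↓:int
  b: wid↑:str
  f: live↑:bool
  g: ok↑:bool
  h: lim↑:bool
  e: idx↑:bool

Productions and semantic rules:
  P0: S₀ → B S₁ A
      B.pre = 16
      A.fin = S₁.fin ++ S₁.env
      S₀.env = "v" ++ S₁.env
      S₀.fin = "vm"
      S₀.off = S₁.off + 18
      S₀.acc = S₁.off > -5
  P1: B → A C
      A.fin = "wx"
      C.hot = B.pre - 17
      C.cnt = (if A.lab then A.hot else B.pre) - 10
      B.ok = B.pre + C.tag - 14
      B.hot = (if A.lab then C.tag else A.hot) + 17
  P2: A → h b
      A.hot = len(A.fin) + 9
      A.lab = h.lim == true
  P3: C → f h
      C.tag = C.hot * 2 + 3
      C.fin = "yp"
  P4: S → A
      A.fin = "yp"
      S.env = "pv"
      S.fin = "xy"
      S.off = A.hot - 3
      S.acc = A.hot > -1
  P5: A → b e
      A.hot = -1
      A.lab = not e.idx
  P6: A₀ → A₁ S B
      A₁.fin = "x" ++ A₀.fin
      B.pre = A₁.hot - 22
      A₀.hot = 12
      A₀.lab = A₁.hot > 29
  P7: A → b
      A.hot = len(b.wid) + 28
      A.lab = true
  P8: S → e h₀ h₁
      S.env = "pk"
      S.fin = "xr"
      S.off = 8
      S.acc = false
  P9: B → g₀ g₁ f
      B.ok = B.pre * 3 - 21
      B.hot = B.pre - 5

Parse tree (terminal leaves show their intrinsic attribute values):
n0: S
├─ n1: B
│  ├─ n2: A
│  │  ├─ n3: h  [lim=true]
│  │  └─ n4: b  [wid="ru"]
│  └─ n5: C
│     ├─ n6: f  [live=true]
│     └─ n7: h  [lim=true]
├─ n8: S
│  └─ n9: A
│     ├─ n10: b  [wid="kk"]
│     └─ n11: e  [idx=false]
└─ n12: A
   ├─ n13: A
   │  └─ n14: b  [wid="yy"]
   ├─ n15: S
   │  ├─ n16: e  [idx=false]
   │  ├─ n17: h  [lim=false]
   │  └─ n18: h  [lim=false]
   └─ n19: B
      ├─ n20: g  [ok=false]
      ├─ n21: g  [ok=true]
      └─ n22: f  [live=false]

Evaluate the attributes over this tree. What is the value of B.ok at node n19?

3

1. n1.pre = 16  [16]
2. n2.fin = "wx"  ["wx"]
3. n3.lim = true  [terminal]
4. n4.wid = "ru"  [terminal]
5. n2.hot = 11  [len(A.fin) + 9]
6. n2.lab = true  [h.lim == true]
7. n5.hot = -1  [B.pre - 17]
8. n5.cnt = 1  [(if A.lab then A.hot else B.pre) - 10]
9. n6.live = true  [terminal]
10. n7.lim = true  [terminal]
11. n5.tag = 1  [C.hot * 2 + 3]
12. n5.fin = "yp"  ["yp"]
13. n1.ok = 3  [B.pre + C.tag - 14]
14. n1.hot = 18  [(if A.lab then C.tag else A.hot) + 17]
15. n9.fin = "yp"  ["yp"]
16. n10.wid = "kk"  [terminal]
17. n11.idx = false  [terminal]
18. n9.hot = -1  [-1]
19. n9.lab = true  [not e.idx]
20. n8.env = "pv"  ["pv"]
21. n8.fin = "xy"  ["xy"]
22. n8.off = -4  [A.hot - 3]
23. n8.acc = false  [A.hot > -1]
24. n12.fin = "xypv"  [S₁.fin ++ S₁.env]
25. n13.fin = "xxypv"  ["x" ++ A₀.fin]
26. n14.wid = "yy"  [terminal]
27. n13.hot = 30  [len(b.wid) + 28]
28. n13.lab = true  [true]
29. n16.idx = false  [terminal]
30. n17.lim = false  [terminal]
31. n18.lim = false  [terminal]
32. n15.env = "pk"  ["pk"]
33. n15.fin = "xr"  ["xr"]
34. n15.off = 8  [8]
35. n15.acc = false  [false]
36. n19.pre = 8  [A₁.hot - 22]
37. n20.ok = false  [terminal]
38. n21.ok = true  [terminal]
39. n22.live = false  [terminal]
40. n19.ok = 3  [B.pre * 3 - 21]
41. n19.hot = 3  [B.pre - 5]
42. n12.hot = 12  [12]
43. n12.lab = true  [A₁.hot > 29]
44. n0.env = "vpv"  ["v" ++ S₁.env]
45. n0.fin = "vm"  ["vm"]
46. n0.off = 14  [S₁.off + 18]
47. n0.acc = true  [S₁.off > -5]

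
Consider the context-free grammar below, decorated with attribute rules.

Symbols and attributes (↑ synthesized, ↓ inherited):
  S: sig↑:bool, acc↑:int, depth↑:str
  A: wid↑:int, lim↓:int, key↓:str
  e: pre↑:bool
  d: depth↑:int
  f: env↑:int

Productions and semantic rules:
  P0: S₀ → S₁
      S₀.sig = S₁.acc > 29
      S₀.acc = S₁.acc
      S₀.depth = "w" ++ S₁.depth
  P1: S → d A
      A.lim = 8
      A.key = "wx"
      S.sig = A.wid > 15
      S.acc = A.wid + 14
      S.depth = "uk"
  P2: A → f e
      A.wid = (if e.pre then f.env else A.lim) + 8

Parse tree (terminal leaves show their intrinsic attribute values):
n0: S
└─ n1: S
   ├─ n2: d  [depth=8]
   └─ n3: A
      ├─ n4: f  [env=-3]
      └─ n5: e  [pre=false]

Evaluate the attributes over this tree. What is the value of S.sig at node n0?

1. n2.depth = 8  [terminal]
2. n3.lim = 8  [8]
3. n3.key = "wx"  ["wx"]
4. n4.env = -3  [terminal]
5. n5.pre = false  [terminal]
6. n3.wid = 16  [(if e.pre then f.env else A.lim) + 8]
7. n1.sig = true  [A.wid > 15]
8. n1.acc = 30  [A.wid + 14]
9. n1.depth = "uk"  ["uk"]
10. n0.sig = true  [S₁.acc > 29]
11. n0.acc = 30  [S₁.acc]
12. n0.depth = "wuk"  ["w" ++ S₁.depth]

true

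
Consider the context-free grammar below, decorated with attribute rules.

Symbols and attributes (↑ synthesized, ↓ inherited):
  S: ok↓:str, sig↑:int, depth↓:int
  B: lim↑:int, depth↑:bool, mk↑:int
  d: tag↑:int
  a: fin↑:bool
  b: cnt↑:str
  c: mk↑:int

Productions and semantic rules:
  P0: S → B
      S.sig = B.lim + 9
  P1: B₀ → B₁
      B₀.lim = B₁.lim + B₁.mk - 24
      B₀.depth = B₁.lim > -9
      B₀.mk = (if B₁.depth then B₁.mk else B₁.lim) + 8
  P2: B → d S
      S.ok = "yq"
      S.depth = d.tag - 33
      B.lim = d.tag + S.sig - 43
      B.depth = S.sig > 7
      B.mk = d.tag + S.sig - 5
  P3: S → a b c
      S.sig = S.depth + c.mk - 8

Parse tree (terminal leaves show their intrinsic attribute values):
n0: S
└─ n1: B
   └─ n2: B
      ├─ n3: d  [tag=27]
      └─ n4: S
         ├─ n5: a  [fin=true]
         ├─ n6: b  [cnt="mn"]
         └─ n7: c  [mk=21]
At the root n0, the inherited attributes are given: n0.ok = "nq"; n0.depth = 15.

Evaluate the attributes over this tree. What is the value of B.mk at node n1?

1. n0.ok = "nq"  [given at root]
2. n0.depth = 15  [given at root]
3. n3.tag = 27  [terminal]
4. n4.ok = "yq"  ["yq"]
5. n4.depth = -6  [d.tag - 33]
6. n5.fin = true  [terminal]
7. n6.cnt = "mn"  [terminal]
8. n7.mk = 21  [terminal]
9. n4.sig = 7  [S.depth + c.mk - 8]
10. n2.lim = -9  [d.tag + S.sig - 43]
11. n2.depth = false  [S.sig > 7]
12. n2.mk = 29  [d.tag + S.sig - 5]
13. n1.lim = -4  [B₁.lim + B₁.mk - 24]
14. n1.depth = false  [B₁.lim > -9]
15. n1.mk = -1  [(if B₁.depth then B₁.mk else B₁.lim) + 8]
16. n0.sig = 5  [B.lim + 9]

-1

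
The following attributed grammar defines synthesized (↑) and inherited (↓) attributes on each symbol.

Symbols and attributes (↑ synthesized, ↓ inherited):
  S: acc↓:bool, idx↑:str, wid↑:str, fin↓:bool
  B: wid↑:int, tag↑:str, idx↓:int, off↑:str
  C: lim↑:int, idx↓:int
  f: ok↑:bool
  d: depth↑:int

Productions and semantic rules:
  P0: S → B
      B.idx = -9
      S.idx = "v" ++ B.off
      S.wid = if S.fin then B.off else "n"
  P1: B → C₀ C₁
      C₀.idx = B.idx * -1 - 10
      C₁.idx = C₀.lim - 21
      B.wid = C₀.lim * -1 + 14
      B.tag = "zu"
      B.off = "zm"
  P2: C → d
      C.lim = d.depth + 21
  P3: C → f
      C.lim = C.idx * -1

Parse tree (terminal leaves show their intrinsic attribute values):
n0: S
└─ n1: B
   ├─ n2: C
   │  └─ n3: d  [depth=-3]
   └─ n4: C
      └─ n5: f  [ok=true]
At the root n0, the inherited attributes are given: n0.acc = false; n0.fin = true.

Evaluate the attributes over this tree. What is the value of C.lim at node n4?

1. n0.acc = false  [given at root]
2. n0.fin = true  [given at root]
3. n1.idx = -9  [-9]
4. n2.idx = -1  [B.idx * -1 - 10]
5. n3.depth = -3  [terminal]
6. n2.lim = 18  [d.depth + 21]
7. n4.idx = -3  [C₀.lim - 21]
8. n5.ok = true  [terminal]
9. n4.lim = 3  [C.idx * -1]
10. n1.wid = -4  [C₀.lim * -1 + 14]
11. n1.tag = "zu"  ["zu"]
12. n1.off = "zm"  ["zm"]
13. n0.idx = "vzm"  ["v" ++ B.off]
14. n0.wid = "zm"  [if S.fin then B.off else "n"]

3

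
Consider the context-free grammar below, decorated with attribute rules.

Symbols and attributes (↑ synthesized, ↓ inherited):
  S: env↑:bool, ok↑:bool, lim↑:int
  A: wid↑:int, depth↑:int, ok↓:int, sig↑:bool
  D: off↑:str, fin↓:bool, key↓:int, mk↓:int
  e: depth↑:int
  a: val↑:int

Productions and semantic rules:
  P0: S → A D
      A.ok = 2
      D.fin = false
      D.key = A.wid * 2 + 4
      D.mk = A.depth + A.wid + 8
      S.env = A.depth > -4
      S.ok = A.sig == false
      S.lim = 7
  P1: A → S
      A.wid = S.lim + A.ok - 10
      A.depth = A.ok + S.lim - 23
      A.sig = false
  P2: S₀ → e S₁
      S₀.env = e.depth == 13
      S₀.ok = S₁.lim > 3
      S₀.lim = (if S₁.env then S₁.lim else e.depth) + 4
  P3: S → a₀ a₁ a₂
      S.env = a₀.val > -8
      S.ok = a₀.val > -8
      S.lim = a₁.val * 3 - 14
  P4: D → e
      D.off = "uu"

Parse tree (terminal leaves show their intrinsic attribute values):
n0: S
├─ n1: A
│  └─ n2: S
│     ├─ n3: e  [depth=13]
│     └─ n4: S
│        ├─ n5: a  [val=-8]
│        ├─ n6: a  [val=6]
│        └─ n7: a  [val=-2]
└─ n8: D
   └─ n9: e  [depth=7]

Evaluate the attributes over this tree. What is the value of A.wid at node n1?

9

1. n1.ok = 2  [2]
2. n3.depth = 13  [terminal]
3. n5.val = -8  [terminal]
4. n6.val = 6  [terminal]
5. n7.val = -2  [terminal]
6. n4.env = false  [a₀.val > -8]
7. n4.ok = false  [a₀.val > -8]
8. n4.lim = 4  [a₁.val * 3 - 14]
9. n2.env = true  [e.depth == 13]
10. n2.ok = true  [S₁.lim > 3]
11. n2.lim = 17  [(if S₁.env then S₁.lim else e.depth) + 4]
12. n1.wid = 9  [S.lim + A.ok - 10]
13. n1.depth = -4  [A.ok + S.lim - 23]
14. n1.sig = false  [false]
15. n8.fin = false  [false]
16. n8.key = 22  [A.wid * 2 + 4]
17. n8.mk = 13  [A.depth + A.wid + 8]
18. n9.depth = 7  [terminal]
19. n8.off = "uu"  ["uu"]
20. n0.env = false  [A.depth > -4]
21. n0.ok = true  [A.sig == false]
22. n0.lim = 7  [7]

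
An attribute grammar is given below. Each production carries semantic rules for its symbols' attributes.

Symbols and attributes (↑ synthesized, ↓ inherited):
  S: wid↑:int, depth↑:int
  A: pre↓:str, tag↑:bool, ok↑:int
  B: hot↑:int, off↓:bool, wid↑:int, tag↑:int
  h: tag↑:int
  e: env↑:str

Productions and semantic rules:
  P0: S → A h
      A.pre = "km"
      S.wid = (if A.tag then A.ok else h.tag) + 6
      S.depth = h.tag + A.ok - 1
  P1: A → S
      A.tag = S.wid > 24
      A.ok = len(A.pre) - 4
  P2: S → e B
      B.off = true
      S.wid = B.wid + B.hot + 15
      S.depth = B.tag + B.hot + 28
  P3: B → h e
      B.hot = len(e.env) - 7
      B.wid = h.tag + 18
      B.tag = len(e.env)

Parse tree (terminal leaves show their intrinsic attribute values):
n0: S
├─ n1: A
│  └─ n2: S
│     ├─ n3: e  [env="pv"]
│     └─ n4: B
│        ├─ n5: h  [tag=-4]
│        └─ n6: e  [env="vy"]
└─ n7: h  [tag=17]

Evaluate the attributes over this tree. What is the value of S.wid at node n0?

23

1. n1.pre = "km"  ["km"]
2. n3.env = "pv"  [terminal]
3. n4.off = true  [true]
4. n5.tag = -4  [terminal]
5. n6.env = "vy"  [terminal]
6. n4.hot = -5  [len(e.env) - 7]
7. n4.wid = 14  [h.tag + 18]
8. n4.tag = 2  [len(e.env)]
9. n2.wid = 24  [B.wid + B.hot + 15]
10. n2.depth = 25  [B.tag + B.hot + 28]
11. n1.tag = false  [S.wid > 24]
12. n1.ok = -2  [len(A.pre) - 4]
13. n7.tag = 17  [terminal]
14. n0.wid = 23  [(if A.tag then A.ok else h.tag) + 6]
15. n0.depth = 14  [h.tag + A.ok - 1]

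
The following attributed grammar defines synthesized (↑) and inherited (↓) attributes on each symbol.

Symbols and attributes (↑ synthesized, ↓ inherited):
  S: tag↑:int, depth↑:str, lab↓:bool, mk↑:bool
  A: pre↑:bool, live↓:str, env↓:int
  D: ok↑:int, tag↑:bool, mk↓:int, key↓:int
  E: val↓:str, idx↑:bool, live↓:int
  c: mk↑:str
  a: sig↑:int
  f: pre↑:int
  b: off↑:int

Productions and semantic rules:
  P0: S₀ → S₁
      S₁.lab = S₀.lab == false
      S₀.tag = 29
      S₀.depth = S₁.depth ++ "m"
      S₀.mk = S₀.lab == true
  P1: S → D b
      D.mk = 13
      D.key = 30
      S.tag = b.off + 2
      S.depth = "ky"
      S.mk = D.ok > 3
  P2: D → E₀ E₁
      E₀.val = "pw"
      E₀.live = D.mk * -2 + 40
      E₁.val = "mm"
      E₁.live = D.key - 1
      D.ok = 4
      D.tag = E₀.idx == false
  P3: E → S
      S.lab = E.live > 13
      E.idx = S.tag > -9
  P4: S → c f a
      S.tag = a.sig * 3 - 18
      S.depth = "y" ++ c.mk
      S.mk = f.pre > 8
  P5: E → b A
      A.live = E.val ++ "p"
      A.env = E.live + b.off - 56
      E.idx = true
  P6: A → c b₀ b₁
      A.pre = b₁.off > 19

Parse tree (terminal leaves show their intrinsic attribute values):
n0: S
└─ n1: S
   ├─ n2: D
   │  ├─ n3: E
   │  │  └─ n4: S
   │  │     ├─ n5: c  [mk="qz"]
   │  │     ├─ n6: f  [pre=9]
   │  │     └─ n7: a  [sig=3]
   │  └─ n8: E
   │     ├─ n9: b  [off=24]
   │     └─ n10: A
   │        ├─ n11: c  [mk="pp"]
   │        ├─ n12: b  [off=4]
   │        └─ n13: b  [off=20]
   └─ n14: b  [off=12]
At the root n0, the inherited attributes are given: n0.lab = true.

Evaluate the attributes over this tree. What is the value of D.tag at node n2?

true

1. n0.lab = true  [given at root]
2. n1.lab = false  [S₀.lab == false]
3. n2.mk = 13  [13]
4. n2.key = 30  [30]
5. n3.val = "pw"  ["pw"]
6. n3.live = 14  [D.mk * -2 + 40]
7. n4.lab = true  [E.live > 13]
8. n5.mk = "qz"  [terminal]
9. n6.pre = 9  [terminal]
10. n7.sig = 3  [terminal]
11. n4.tag = -9  [a.sig * 3 - 18]
12. n4.depth = "yqz"  ["y" ++ c.mk]
13. n4.mk = true  [f.pre > 8]
14. n3.idx = false  [S.tag > -9]
15. n8.val = "mm"  ["mm"]
16. n8.live = 29  [D.key - 1]
17. n9.off = 24  [terminal]
18. n10.live = "mmp"  [E.val ++ "p"]
19. n10.env = -3  [E.live + b.off - 56]
20. n11.mk = "pp"  [terminal]
21. n12.off = 4  [terminal]
22. n13.off = 20  [terminal]
23. n10.pre = true  [b₁.off > 19]
24. n8.idx = true  [true]
25. n2.ok = 4  [4]
26. n2.tag = true  [E₀.idx == false]
27. n14.off = 12  [terminal]
28. n1.tag = 14  [b.off + 2]
29. n1.depth = "ky"  ["ky"]
30. n1.mk = true  [D.ok > 3]
31. n0.tag = 29  [29]
32. n0.depth = "kym"  [S₁.depth ++ "m"]
33. n0.mk = true  [S₀.lab == true]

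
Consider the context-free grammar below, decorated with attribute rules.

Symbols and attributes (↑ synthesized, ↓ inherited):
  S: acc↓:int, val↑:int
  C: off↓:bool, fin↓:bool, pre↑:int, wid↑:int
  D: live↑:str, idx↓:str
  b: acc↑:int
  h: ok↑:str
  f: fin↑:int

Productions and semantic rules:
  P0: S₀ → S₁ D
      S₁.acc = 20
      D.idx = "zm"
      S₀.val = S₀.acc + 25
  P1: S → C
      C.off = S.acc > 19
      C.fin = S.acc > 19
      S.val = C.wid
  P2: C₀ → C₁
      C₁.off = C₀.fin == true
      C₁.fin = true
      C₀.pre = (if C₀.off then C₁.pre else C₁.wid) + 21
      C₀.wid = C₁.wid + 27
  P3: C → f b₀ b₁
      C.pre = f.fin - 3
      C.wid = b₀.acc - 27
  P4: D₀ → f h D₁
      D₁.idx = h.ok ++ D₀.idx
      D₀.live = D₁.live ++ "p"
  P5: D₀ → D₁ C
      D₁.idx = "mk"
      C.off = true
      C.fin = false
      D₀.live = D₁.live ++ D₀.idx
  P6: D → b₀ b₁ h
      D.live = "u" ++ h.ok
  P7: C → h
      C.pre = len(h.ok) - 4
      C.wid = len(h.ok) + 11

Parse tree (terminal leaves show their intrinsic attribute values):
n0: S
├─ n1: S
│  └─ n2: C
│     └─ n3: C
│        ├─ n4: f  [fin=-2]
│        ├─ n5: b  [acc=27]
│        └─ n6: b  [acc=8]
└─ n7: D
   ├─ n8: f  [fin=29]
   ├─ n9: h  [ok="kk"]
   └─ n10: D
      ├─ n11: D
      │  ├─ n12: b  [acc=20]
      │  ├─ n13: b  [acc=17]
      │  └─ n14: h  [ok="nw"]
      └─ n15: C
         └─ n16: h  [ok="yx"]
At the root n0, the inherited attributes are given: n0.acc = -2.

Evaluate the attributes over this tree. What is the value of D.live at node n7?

1. n0.acc = -2  [given at root]
2. n1.acc = 20  [20]
3. n2.off = true  [S.acc > 19]
4. n2.fin = true  [S.acc > 19]
5. n3.off = true  [C₀.fin == true]
6. n3.fin = true  [true]
7. n4.fin = -2  [terminal]
8. n5.acc = 27  [terminal]
9. n6.acc = 8  [terminal]
10. n3.pre = -5  [f.fin - 3]
11. n3.wid = 0  [b₀.acc - 27]
12. n2.pre = 16  [(if C₀.off then C₁.pre else C₁.wid) + 21]
13. n2.wid = 27  [C₁.wid + 27]
14. n1.val = 27  [C.wid]
15. n7.idx = "zm"  ["zm"]
16. n8.fin = 29  [terminal]
17. n9.ok = "kk"  [terminal]
18. n10.idx = "kkzm"  [h.ok ++ D₀.idx]
19. n11.idx = "mk"  ["mk"]
20. n12.acc = 20  [terminal]
21. n13.acc = 17  [terminal]
22. n14.ok = "nw"  [terminal]
23. n11.live = "unw"  ["u" ++ h.ok]
24. n15.off = true  [true]
25. n15.fin = false  [false]
26. n16.ok = "yx"  [terminal]
27. n15.pre = -2  [len(h.ok) - 4]
28. n15.wid = 13  [len(h.ok) + 11]
29. n10.live = "unwkkzm"  [D₁.live ++ D₀.idx]
30. n7.live = "unwkkzmp"  [D₁.live ++ "p"]
31. n0.val = 23  [S₀.acc + 25]

"unwkkzmp"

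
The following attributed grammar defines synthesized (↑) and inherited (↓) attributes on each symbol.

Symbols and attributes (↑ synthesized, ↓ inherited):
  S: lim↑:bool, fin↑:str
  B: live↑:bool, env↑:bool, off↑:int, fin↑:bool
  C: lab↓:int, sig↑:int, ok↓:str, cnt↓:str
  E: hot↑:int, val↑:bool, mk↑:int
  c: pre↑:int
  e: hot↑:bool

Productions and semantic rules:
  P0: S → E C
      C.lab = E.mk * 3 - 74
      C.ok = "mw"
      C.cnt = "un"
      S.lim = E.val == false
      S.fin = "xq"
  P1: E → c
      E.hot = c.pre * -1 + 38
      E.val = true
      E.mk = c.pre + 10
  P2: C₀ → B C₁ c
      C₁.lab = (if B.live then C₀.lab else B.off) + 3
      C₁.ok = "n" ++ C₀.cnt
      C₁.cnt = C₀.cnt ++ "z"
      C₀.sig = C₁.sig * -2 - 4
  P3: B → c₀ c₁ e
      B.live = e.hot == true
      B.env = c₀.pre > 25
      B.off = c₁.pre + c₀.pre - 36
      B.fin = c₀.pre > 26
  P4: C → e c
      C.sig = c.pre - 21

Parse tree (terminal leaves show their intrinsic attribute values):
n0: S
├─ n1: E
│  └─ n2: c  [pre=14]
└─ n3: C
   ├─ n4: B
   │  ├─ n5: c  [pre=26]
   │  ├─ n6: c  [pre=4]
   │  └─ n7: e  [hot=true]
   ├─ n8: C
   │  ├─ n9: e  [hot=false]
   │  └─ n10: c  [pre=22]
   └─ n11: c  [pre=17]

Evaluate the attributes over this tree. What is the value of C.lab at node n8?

1

1. n2.pre = 14  [terminal]
2. n1.hot = 24  [c.pre * -1 + 38]
3. n1.val = true  [true]
4. n1.mk = 24  [c.pre + 10]
5. n3.lab = -2  [E.mk * 3 - 74]
6. n3.ok = "mw"  ["mw"]
7. n3.cnt = "un"  ["un"]
8. n5.pre = 26  [terminal]
9. n6.pre = 4  [terminal]
10. n7.hot = true  [terminal]
11. n4.live = true  [e.hot == true]
12. n4.env = true  [c₀.pre > 25]
13. n4.off = -6  [c₁.pre + c₀.pre - 36]
14. n4.fin = false  [c₀.pre > 26]
15. n8.lab = 1  [(if B.live then C₀.lab else B.off) + 3]
16. n8.ok = "nun"  ["n" ++ C₀.cnt]
17. n8.cnt = "unz"  [C₀.cnt ++ "z"]
18. n9.hot = false  [terminal]
19. n10.pre = 22  [terminal]
20. n8.sig = 1  [c.pre - 21]
21. n11.pre = 17  [terminal]
22. n3.sig = -6  [C₁.sig * -2 - 4]
23. n0.lim = false  [E.val == false]
24. n0.fin = "xq"  ["xq"]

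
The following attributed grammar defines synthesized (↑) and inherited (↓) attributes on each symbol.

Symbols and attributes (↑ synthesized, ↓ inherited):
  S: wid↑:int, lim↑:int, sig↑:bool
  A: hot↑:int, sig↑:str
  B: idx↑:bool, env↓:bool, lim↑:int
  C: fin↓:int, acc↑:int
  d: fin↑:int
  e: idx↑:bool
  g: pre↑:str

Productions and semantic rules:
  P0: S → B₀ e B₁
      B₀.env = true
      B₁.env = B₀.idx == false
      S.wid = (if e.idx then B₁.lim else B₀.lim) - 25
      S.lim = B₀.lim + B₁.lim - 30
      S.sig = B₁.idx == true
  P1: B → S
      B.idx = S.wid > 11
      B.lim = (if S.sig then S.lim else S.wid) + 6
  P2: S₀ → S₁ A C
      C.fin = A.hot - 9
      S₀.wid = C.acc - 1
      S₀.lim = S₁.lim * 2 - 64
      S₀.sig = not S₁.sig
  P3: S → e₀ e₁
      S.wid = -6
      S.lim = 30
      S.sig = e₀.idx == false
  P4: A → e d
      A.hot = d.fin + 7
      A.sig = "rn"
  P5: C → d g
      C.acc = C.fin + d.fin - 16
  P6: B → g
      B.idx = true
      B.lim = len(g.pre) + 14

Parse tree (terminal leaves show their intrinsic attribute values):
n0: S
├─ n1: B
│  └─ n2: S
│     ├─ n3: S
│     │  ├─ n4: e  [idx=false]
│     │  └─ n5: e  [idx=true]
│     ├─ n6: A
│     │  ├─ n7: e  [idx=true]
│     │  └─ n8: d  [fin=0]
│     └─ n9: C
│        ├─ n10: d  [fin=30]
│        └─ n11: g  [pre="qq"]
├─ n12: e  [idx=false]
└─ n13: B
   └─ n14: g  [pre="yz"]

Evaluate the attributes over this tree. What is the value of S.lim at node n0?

1. n1.env = true  [true]
2. n4.idx = false  [terminal]
3. n5.idx = true  [terminal]
4. n3.wid = -6  [-6]
5. n3.lim = 30  [30]
6. n3.sig = true  [e₀.idx == false]
7. n7.idx = true  [terminal]
8. n8.fin = 0  [terminal]
9. n6.hot = 7  [d.fin + 7]
10. n6.sig = "rn"  ["rn"]
11. n9.fin = -2  [A.hot - 9]
12. n10.fin = 30  [terminal]
13. n11.pre = "qq"  [terminal]
14. n9.acc = 12  [C.fin + d.fin - 16]
15. n2.wid = 11  [C.acc - 1]
16. n2.lim = -4  [S₁.lim * 2 - 64]
17. n2.sig = false  [not S₁.sig]
18. n1.idx = false  [S.wid > 11]
19. n1.lim = 17  [(if S.sig then S.lim else S.wid) + 6]
20. n12.idx = false  [terminal]
21. n13.env = true  [B₀.idx == false]
22. n14.pre = "yz"  [terminal]
23. n13.idx = true  [true]
24. n13.lim = 16  [len(g.pre) + 14]
25. n0.wid = -8  [(if e.idx then B₁.lim else B₀.lim) - 25]
26. n0.lim = 3  [B₀.lim + B₁.lim - 30]
27. n0.sig = true  [B₁.idx == true]

3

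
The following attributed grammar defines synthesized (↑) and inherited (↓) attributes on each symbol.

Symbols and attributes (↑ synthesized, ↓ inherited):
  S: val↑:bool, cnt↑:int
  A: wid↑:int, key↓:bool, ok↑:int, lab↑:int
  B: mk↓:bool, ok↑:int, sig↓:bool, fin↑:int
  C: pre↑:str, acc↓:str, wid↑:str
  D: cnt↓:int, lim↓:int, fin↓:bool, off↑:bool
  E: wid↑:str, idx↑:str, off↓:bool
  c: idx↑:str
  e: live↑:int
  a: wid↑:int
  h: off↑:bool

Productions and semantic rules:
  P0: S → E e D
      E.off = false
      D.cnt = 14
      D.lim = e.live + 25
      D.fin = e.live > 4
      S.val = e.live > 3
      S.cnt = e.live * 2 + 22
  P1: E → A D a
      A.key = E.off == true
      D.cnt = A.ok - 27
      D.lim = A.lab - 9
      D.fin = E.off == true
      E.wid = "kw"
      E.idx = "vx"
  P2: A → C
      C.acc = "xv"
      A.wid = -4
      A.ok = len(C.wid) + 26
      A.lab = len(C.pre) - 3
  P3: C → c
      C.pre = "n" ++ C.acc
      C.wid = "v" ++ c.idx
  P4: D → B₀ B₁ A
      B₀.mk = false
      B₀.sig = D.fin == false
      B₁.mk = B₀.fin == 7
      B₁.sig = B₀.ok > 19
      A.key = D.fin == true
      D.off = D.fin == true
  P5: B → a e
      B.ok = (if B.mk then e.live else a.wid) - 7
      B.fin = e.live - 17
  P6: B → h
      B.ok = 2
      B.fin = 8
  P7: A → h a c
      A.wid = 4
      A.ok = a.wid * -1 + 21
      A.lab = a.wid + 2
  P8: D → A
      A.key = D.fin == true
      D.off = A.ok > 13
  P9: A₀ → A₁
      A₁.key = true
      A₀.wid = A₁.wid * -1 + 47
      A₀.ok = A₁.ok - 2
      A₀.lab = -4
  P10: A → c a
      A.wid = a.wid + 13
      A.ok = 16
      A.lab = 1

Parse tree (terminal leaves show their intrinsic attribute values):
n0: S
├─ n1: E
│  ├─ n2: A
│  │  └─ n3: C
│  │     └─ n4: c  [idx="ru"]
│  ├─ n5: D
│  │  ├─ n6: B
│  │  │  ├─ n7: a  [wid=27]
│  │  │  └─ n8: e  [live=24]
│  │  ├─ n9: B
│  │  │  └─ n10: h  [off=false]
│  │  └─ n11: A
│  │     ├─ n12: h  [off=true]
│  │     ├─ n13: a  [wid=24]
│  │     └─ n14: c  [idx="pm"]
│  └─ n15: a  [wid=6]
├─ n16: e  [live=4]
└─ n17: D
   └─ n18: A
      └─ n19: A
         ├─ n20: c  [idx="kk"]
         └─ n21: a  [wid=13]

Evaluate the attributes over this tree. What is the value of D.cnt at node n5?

1. n1.off = false  [false]
2. n2.key = false  [E.off == true]
3. n3.acc = "xv"  ["xv"]
4. n4.idx = "ru"  [terminal]
5. n3.pre = "nxv"  ["n" ++ C.acc]
6. n3.wid = "vru"  ["v" ++ c.idx]
7. n2.wid = -4  [-4]
8. n2.ok = 29  [len(C.wid) + 26]
9. n2.lab = 0  [len(C.pre) - 3]
10. n5.cnt = 2  [A.ok - 27]
11. n5.lim = -9  [A.lab - 9]
12. n5.fin = false  [E.off == true]
13. n6.mk = false  [false]
14. n6.sig = true  [D.fin == false]
15. n7.wid = 27  [terminal]
16. n8.live = 24  [terminal]
17. n6.ok = 20  [(if B.mk then e.live else a.wid) - 7]
18. n6.fin = 7  [e.live - 17]
19. n9.mk = true  [B₀.fin == 7]
20. n9.sig = true  [B₀.ok > 19]
21. n10.off = false  [terminal]
22. n9.ok = 2  [2]
23. n9.fin = 8  [8]
24. n11.key = false  [D.fin == true]
25. n12.off = true  [terminal]
26. n13.wid = 24  [terminal]
27. n14.idx = "pm"  [terminal]
28. n11.wid = 4  [4]
29. n11.ok = -3  [a.wid * -1 + 21]
30. n11.lab = 26  [a.wid + 2]
31. n5.off = false  [D.fin == true]
32. n15.wid = 6  [terminal]
33. n1.wid = "kw"  ["kw"]
34. n1.idx = "vx"  ["vx"]
35. n16.live = 4  [terminal]
36. n17.cnt = 14  [14]
37. n17.lim = 29  [e.live + 25]
38. n17.fin = false  [e.live > 4]
39. n18.key = false  [D.fin == true]
40. n19.key = true  [true]
41. n20.idx = "kk"  [terminal]
42. n21.wid = 13  [terminal]
43. n19.wid = 26  [a.wid + 13]
44. n19.ok = 16  [16]
45. n19.lab = 1  [1]
46. n18.wid = 21  [A₁.wid * -1 + 47]
47. n18.ok = 14  [A₁.ok - 2]
48. n18.lab = -4  [-4]
49. n17.off = true  [A.ok > 13]
50. n0.val = true  [e.live > 3]
51. n0.cnt = 30  [e.live * 2 + 22]

2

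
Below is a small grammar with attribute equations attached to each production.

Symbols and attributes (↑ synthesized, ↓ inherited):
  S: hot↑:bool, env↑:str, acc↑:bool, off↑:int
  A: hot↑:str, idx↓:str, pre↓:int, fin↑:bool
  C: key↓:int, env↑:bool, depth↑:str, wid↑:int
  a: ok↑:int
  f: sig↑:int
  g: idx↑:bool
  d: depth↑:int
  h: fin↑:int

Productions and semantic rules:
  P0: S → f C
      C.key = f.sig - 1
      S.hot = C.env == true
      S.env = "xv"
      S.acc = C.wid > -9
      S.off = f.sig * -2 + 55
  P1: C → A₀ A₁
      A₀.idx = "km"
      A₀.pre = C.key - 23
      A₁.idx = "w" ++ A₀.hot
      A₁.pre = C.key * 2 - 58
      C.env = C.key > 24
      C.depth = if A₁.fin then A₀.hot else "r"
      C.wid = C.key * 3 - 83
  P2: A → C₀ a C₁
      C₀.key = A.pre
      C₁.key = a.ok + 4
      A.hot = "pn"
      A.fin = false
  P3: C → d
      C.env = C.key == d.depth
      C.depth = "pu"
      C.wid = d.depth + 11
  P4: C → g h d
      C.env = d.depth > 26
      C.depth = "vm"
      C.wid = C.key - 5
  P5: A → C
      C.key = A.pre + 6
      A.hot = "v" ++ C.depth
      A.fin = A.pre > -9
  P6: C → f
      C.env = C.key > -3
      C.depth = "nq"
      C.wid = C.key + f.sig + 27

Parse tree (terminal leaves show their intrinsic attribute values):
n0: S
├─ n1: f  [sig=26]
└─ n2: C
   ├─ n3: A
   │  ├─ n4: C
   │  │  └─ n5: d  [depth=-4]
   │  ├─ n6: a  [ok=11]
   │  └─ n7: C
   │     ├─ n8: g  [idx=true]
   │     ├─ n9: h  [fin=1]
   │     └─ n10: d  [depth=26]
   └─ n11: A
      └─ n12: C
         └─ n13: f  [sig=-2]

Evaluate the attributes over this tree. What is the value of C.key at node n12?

-2

1. n1.sig = 26  [terminal]
2. n2.key = 25  [f.sig - 1]
3. n3.idx = "km"  ["km"]
4. n3.pre = 2  [C.key - 23]
5. n4.key = 2  [A.pre]
6. n5.depth = -4  [terminal]
7. n4.env = false  [C.key == d.depth]
8. n4.depth = "pu"  ["pu"]
9. n4.wid = 7  [d.depth + 11]
10. n6.ok = 11  [terminal]
11. n7.key = 15  [a.ok + 4]
12. n8.idx = true  [terminal]
13. n9.fin = 1  [terminal]
14. n10.depth = 26  [terminal]
15. n7.env = false  [d.depth > 26]
16. n7.depth = "vm"  ["vm"]
17. n7.wid = 10  [C.key - 5]
18. n3.hot = "pn"  ["pn"]
19. n3.fin = false  [false]
20. n11.idx = "wpn"  ["w" ++ A₀.hot]
21. n11.pre = -8  [C.key * 2 - 58]
22. n12.key = -2  [A.pre + 6]
23. n13.sig = -2  [terminal]
24. n12.env = true  [C.key > -3]
25. n12.depth = "nq"  ["nq"]
26. n12.wid = 23  [C.key + f.sig + 27]
27. n11.hot = "vnq"  ["v" ++ C.depth]
28. n11.fin = true  [A.pre > -9]
29. n2.env = true  [C.key > 24]
30. n2.depth = "pn"  [if A₁.fin then A₀.hot else "r"]
31. n2.wid = -8  [C.key * 3 - 83]
32. n0.hot = true  [C.env == true]
33. n0.env = "xv"  ["xv"]
34. n0.acc = true  [C.wid > -9]
35. n0.off = 3  [f.sig * -2 + 55]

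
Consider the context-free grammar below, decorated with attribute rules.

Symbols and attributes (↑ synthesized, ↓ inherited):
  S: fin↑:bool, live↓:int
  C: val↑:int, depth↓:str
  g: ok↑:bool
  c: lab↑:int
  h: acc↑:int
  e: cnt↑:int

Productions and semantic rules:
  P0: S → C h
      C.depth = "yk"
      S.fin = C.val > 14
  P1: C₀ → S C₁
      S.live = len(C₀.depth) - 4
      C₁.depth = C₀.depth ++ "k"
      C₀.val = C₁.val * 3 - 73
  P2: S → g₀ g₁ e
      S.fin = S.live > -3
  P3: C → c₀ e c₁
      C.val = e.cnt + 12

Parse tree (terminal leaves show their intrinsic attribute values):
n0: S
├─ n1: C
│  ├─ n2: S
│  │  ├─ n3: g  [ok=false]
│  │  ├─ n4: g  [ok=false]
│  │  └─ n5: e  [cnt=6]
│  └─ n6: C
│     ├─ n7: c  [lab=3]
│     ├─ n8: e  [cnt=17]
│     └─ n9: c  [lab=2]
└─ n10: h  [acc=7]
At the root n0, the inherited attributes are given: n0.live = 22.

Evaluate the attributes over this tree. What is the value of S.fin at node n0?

false

1. n0.live = 22  [given at root]
2. n1.depth = "yk"  ["yk"]
3. n2.live = -2  [len(C₀.depth) - 4]
4. n3.ok = false  [terminal]
5. n4.ok = false  [terminal]
6. n5.cnt = 6  [terminal]
7. n2.fin = true  [S.live > -3]
8. n6.depth = "ykk"  [C₀.depth ++ "k"]
9. n7.lab = 3  [terminal]
10. n8.cnt = 17  [terminal]
11. n9.lab = 2  [terminal]
12. n6.val = 29  [e.cnt + 12]
13. n1.val = 14  [C₁.val * 3 - 73]
14. n10.acc = 7  [terminal]
15. n0.fin = false  [C.val > 14]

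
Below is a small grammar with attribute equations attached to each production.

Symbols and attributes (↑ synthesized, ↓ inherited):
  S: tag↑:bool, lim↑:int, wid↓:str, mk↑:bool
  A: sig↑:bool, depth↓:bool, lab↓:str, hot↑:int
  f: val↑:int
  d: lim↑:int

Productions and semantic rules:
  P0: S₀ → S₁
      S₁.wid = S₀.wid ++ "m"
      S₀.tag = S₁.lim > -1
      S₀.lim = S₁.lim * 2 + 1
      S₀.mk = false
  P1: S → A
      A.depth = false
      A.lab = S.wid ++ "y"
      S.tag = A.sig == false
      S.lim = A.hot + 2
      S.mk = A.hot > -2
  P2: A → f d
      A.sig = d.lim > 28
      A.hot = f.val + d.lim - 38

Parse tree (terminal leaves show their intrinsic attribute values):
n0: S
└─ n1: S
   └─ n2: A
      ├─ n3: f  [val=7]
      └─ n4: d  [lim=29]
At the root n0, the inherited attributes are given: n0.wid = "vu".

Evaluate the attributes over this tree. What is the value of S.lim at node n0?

1

1. n0.wid = "vu"  [given at root]
2. n1.wid = "vum"  [S₀.wid ++ "m"]
3. n2.depth = false  [false]
4. n2.lab = "vumy"  [S.wid ++ "y"]
5. n3.val = 7  [terminal]
6. n4.lim = 29  [terminal]
7. n2.sig = true  [d.lim > 28]
8. n2.hot = -2  [f.val + d.lim - 38]
9. n1.tag = false  [A.sig == false]
10. n1.lim = 0  [A.hot + 2]
11. n1.mk = false  [A.hot > -2]
12. n0.tag = true  [S₁.lim > -1]
13. n0.lim = 1  [S₁.lim * 2 + 1]
14. n0.mk = false  [false]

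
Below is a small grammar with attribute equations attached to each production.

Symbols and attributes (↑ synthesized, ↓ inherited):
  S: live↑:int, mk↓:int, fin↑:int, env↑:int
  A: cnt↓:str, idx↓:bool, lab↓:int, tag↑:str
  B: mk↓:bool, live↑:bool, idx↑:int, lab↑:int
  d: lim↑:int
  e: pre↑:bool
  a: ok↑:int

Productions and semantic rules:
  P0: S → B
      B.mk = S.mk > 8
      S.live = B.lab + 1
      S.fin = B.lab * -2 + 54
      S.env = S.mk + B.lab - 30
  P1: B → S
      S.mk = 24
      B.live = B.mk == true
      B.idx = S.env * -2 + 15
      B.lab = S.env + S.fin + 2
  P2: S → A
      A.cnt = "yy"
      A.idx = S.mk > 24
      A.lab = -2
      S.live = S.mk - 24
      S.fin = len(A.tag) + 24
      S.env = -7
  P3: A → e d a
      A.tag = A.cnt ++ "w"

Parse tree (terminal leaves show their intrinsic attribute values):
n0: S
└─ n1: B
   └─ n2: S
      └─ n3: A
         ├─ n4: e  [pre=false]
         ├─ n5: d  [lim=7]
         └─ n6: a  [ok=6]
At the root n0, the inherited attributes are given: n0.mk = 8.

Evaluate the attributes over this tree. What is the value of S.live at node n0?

23

1. n0.mk = 8  [given at root]
2. n1.mk = false  [S.mk > 8]
3. n2.mk = 24  [24]
4. n3.cnt = "yy"  ["yy"]
5. n3.idx = false  [S.mk > 24]
6. n3.lab = -2  [-2]
7. n4.pre = false  [terminal]
8. n5.lim = 7  [terminal]
9. n6.ok = 6  [terminal]
10. n3.tag = "yyw"  [A.cnt ++ "w"]
11. n2.live = 0  [S.mk - 24]
12. n2.fin = 27  [len(A.tag) + 24]
13. n2.env = -7  [-7]
14. n1.live = false  [B.mk == true]
15. n1.idx = 29  [S.env * -2 + 15]
16. n1.lab = 22  [S.env + S.fin + 2]
17. n0.live = 23  [B.lab + 1]
18. n0.fin = 10  [B.lab * -2 + 54]
19. n0.env = 0  [S.mk + B.lab - 30]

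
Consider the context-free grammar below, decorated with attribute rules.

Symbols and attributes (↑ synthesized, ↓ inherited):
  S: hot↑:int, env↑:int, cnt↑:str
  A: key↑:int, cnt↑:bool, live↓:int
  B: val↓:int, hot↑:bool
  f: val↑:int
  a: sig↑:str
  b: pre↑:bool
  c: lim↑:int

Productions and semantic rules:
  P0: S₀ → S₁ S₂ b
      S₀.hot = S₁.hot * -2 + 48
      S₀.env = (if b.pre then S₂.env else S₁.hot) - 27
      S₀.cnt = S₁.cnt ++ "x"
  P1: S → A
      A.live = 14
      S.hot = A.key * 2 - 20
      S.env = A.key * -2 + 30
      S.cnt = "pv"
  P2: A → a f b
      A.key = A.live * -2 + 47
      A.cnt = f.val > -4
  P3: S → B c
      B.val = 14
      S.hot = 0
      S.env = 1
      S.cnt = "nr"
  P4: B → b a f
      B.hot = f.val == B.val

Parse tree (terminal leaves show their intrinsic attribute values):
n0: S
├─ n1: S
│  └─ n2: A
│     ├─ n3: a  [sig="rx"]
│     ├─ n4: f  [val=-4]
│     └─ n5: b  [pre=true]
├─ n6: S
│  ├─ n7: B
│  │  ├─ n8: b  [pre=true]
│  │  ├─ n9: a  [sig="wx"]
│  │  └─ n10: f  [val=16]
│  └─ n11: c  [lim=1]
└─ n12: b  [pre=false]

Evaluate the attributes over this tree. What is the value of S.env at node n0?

1. n2.live = 14  [14]
2. n3.sig = "rx"  [terminal]
3. n4.val = -4  [terminal]
4. n5.pre = true  [terminal]
5. n2.key = 19  [A.live * -2 + 47]
6. n2.cnt = false  [f.val > -4]
7. n1.hot = 18  [A.key * 2 - 20]
8. n1.env = -8  [A.key * -2 + 30]
9. n1.cnt = "pv"  ["pv"]
10. n7.val = 14  [14]
11. n8.pre = true  [terminal]
12. n9.sig = "wx"  [terminal]
13. n10.val = 16  [terminal]
14. n7.hot = false  [f.val == B.val]
15. n11.lim = 1  [terminal]
16. n6.hot = 0  [0]
17. n6.env = 1  [1]
18. n6.cnt = "nr"  ["nr"]
19. n12.pre = false  [terminal]
20. n0.hot = 12  [S₁.hot * -2 + 48]
21. n0.env = -9  [(if b.pre then S₂.env else S₁.hot) - 27]
22. n0.cnt = "pvx"  [S₁.cnt ++ "x"]

-9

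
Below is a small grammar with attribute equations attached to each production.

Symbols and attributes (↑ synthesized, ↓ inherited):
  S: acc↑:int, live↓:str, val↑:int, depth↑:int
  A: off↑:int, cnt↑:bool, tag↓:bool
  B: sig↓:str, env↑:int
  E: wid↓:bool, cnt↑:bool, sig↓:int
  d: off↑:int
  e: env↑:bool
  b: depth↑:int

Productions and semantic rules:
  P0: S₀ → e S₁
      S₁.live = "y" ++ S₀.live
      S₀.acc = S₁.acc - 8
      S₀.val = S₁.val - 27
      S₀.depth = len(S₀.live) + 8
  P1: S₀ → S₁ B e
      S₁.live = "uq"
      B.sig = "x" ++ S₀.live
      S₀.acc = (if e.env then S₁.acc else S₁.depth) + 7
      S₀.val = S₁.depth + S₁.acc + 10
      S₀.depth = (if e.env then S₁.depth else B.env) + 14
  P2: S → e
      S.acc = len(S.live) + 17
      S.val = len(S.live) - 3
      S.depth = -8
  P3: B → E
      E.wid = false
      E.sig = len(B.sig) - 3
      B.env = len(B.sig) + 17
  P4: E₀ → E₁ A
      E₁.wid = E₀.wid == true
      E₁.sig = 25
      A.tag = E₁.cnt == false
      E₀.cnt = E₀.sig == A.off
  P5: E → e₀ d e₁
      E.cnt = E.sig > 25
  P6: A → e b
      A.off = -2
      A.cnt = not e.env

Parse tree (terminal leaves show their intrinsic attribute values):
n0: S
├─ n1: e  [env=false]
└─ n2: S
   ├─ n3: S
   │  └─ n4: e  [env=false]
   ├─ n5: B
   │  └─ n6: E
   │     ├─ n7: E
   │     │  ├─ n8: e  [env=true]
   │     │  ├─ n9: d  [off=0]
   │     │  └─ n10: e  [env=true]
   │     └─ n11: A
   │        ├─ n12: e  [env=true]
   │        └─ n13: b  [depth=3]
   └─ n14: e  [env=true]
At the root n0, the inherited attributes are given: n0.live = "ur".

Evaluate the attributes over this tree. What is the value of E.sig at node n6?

1. n0.live = "ur"  [given at root]
2. n1.env = false  [terminal]
3. n2.live = "yur"  ["y" ++ S₀.live]
4. n3.live = "uq"  ["uq"]
5. n4.env = false  [terminal]
6. n3.acc = 19  [len(S.live) + 17]
7. n3.val = -1  [len(S.live) - 3]
8. n3.depth = -8  [-8]
9. n5.sig = "xyur"  ["x" ++ S₀.live]
10. n6.wid = false  [false]
11. n6.sig = 1  [len(B.sig) - 3]
12. n7.wid = false  [E₀.wid == true]
13. n7.sig = 25  [25]
14. n8.env = true  [terminal]
15. n9.off = 0  [terminal]
16. n10.env = true  [terminal]
17. n7.cnt = false  [E.sig > 25]
18. n11.tag = true  [E₁.cnt == false]
19. n12.env = true  [terminal]
20. n13.depth = 3  [terminal]
21. n11.off = -2  [-2]
22. n11.cnt = false  [not e.env]
23. n6.cnt = false  [E₀.sig == A.off]
24. n5.env = 21  [len(B.sig) + 17]
25. n14.env = true  [terminal]
26. n2.acc = 26  [(if e.env then S₁.acc else S₁.depth) + 7]
27. n2.val = 21  [S₁.depth + S₁.acc + 10]
28. n2.depth = 6  [(if e.env then S₁.depth else B.env) + 14]
29. n0.acc = 18  [S₁.acc - 8]
30. n0.val = -6  [S₁.val - 27]
31. n0.depth = 10  [len(S₀.live) + 8]

1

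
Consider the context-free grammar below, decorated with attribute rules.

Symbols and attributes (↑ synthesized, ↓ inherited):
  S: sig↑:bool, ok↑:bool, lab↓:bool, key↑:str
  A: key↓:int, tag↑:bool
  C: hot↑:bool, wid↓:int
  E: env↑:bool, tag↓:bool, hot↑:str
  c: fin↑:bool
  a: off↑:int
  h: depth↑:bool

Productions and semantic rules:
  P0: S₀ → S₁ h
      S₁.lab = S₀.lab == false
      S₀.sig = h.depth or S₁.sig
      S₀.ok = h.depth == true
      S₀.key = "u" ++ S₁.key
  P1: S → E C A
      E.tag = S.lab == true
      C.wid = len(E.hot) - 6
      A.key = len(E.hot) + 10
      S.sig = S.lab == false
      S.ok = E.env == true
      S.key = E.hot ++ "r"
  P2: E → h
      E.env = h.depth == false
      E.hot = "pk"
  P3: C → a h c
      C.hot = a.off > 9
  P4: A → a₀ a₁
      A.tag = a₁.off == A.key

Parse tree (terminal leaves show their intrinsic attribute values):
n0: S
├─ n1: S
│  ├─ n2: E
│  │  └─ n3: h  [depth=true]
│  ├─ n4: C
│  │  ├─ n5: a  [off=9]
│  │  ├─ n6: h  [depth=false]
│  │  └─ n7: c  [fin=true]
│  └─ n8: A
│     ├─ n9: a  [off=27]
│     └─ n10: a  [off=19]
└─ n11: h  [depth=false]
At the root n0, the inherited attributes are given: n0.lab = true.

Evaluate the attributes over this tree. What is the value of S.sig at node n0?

true

1. n0.lab = true  [given at root]
2. n1.lab = false  [S₀.lab == false]
3. n2.tag = false  [S.lab == true]
4. n3.depth = true  [terminal]
5. n2.env = false  [h.depth == false]
6. n2.hot = "pk"  ["pk"]
7. n4.wid = -4  [len(E.hot) - 6]
8. n5.off = 9  [terminal]
9. n6.depth = false  [terminal]
10. n7.fin = true  [terminal]
11. n4.hot = false  [a.off > 9]
12. n8.key = 12  [len(E.hot) + 10]
13. n9.off = 27  [terminal]
14. n10.off = 19  [terminal]
15. n8.tag = false  [a₁.off == A.key]
16. n1.sig = true  [S.lab == false]
17. n1.ok = false  [E.env == true]
18. n1.key = "pkr"  [E.hot ++ "r"]
19. n11.depth = false  [terminal]
20. n0.sig = true  [h.depth or S₁.sig]
21. n0.ok = false  [h.depth == true]
22. n0.key = "upkr"  ["u" ++ S₁.key]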